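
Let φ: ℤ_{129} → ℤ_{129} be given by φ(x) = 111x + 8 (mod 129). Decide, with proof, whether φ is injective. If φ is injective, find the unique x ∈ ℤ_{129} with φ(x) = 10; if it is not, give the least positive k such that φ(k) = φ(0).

We have gcd(111, 129) = 3 > 1. Taking x_1 = 0 and x_2 = 43: φ(0) = 8 and φ(43) = 111·43 + 8 = 4781 ≡ 8 (mod 129).
So φ(0) = φ(43) while 0 ≠ 43, hence φ is not injective.
Since φ is not injective, we find the least positive k with φ(k) = φ(0): this means 111k ≡ 0 (mod 129), i.e. 129 ∣ 111k. Since gcd(111, 129) = 3, dividing through by 3 this holds exactly when 43 ∣ 37k, and as gcd(37, 43) = 1, exactly when 43 ∣ k.
The smallest positive such k is 43.

43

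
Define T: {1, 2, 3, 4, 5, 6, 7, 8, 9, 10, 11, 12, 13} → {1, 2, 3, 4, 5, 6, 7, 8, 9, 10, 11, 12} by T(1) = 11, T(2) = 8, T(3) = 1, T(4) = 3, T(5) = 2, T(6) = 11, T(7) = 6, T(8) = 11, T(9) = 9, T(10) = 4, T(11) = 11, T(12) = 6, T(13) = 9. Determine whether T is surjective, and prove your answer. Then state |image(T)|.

8

No element maps to 5, so T is not surjective.
The image of T is {1, 2, 3, 4, 6, 8, 9, 11}, which has 8 elements.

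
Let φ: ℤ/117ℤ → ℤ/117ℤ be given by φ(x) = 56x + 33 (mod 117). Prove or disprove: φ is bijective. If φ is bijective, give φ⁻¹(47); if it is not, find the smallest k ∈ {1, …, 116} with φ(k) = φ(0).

If φ(s) = φ(t), then 56s ≡ 56t (mod 117). Because gcd(56, 117) = 1, we may cancel 56 to get s ≡ t (mod 117).
We now compute 56⁻¹ mod 117 explicitly. Euclid's algorithm: 117 = 2·56 + 5, 56 = 11·5 + 1; back-substituting gives 1 = 23·56 − 11·117, so 56⁻¹ ≡ 23 (mod 117).
For any y ∈ ℤ/117ℤ, x = 23(y − 33) mod 117 satisfies φ(x) = 56·23(y − 33) + 33 ≡ y (since 56·23 ≡ 1 mod 117). So every y has a preimage.
Therefore φ is bijective.
Since φ is bijective, we compute φ⁻¹(47): solve 56x + 33 ≡ 47 (mod 117), i.e. 56x ≡ 14 (mod 117).
Multiplying by 56⁻¹ = 23 gives x ≡ 23·14 = 322 = 2·117 + 88 ≡ 88 (mod 117).
Check: φ(88) = 56·88 + 33 = 4961 = 42·117 + 47 ≡ 47 (mod 117).

88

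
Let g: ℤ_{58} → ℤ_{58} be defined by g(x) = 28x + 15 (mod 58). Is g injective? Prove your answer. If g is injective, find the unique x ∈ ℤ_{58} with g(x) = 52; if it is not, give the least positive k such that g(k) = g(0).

29

We have gcd(28, 58) = 2 > 1. Taking u = 0 and v = 29: g(0) = 15 and g(29) = 28·29 + 15 = 827 ≡ 15 (mod 58).
So g(0) = g(29) while 0 ≠ 29, thus g is not injective.
Since g is not injective, we find the least positive k with g(k) = g(0): this means 28k ≡ 0 (mod 58), i.e. 58 ∣ 28k. Since gcd(28, 58) = 2, dividing through by 2 this holds exactly when 29 ∣ 14k, and as gcd(14, 29) = 1, exactly when 29 ∣ k.
The smallest positive such k is 29.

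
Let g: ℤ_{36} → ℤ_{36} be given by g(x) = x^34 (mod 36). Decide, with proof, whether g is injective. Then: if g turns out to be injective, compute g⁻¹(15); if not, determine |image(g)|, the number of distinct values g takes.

g(0) = 0^34 = 0.
g(6): Repeated squaring mod 36: 6^1 ≡ 6, 6^2 ≡ 6² = 36 ≡ 0, 6^4 ≡ 0² = 0, 6^8 ≡ 0² = 0, 6^16 ≡ 0² = 0, 6^32 ≡ 0² = 0. Since 34 = 32 + 2, 6^34 ≡ 0·0: 0·0 = 0. So 6^34 ≡ 0 (mod 36).
So g(0) = g(6) = 0 while 0 ≠ 6, thus g is not injective.
Since g is not injective, we determine |image(g)|. Computing x^34 mod 36 for each x (by repeated squaring, reducing mod 36 at every step), the values g(0), g(1), …, g(35) are: 0, 1, 16, 9, 4, 13, 0, 25, 28, 9, 28, 25, 0, 13, 4, 9, 16, 1, 0, 1, 16, 9, 4, 13, 0, 25, 28, 9, 28, 25, 0, 13, 4, 9, 16, 1.
The distinct values are {0, 1, 4, 9, 13, 16, 25, 28}; there are 8 of them.

8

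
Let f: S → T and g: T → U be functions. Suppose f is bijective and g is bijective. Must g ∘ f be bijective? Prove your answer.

Injectivity: if g(f(s)) = g(f(t)) then f(s) = f(t) (g injective) so s = t (f injective).
Surjectivity: for c ∈ U pick b with g(b) = c, then a with f(a) = b; then (g ∘ f)(a) = c.
Thus g ∘ f is bijective.

bijective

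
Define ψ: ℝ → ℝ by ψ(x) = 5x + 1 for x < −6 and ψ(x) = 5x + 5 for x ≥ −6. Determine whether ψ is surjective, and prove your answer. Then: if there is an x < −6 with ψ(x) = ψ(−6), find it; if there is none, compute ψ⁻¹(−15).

-4

Both pieces are strictly increasing (slopes 5 and 5), so each is injective on its own interval.
The left piece maps (−∞, −6) onto (−∞, −29); the right piece maps [−6, ∞) onto [−25, ∞).
The union (−∞, −29) ∪ [−25, ∞) omits the interval between −29 and −25; in particular −29 has no preimage. So ψ is not surjective.
Because the two images are disjoint, no x < −6 has ψ(x) = ψ(−6), so we compute ψ⁻¹(−15): −15 lies in [−25, ∞), so solve 5x + 5 = −15: x = (−15 − 5)/5 = −4.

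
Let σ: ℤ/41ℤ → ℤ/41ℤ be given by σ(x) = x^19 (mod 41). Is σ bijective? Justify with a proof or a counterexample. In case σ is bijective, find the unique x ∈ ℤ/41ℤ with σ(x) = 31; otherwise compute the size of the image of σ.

Since 41 is prime, the nonzero elements of ℤ/41ℤ form a cyclic group of order 40.
As gcd(19, 40) = 1, raising to the 19th power is a bijection on this group: if x_1^19 ≡ x_2^19 then (x_1x_2^{−1})^19 = 1, and the only element of order dividing gcd(19, 40) = 1 is 1, so x_1 = x_2.
With σ(0) = 0 this makes σ injective on all of ℤ/41ℤ, hence bijective (finite equal-size domain and codomain). In particular σ is bijective.
Since σ is bijective, we find the preimage of 31. The inverse of x ↦ x^19 on (ℤ/41ℤ)^× is x ↦ x^19, because 19·19 = 361 = 9·40 + 1 ≡ 1 (mod 40) and x^{40} = 1 for x ≠ 0 (Fermat). So σ⁻¹(31) = 31^19 mod 41.
Repeated squaring mod 41: 31^1 ≡ 31, 31^2 ≡ 31² = 961 ≡ 18, 31^4 ≡ 18² = 324 ≡ 37, 31^8 ≡ 37² = 1369 ≡ 16, 31^16 ≡ 16² = 256 ≡ 10. Since 19 = 16 + 2 + 1, 31^19 ≡ 10·18·31: 10·18 = 180 ≡ 16, then 16·31 = 496 ≡ 4. So 31^19 ≡ 4 (mod 41).
Hence σ⁻¹(31) = 4.

4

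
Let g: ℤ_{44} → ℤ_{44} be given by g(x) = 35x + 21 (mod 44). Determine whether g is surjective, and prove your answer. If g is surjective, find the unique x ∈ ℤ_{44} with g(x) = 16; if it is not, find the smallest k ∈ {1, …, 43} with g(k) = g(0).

25

Recall: g is surjective if every y in the codomain equals g(x) for some x in the domain.
Since gcd(35, 44) = 1, 35 is invertible modulo 44. Euclid's algorithm: 44 = 1·35 + 9, 35 = 3·9 + 8, 9 = 1·8 + 1; back-substituting gives 1 = 39·35 − 31·44, so 35⁻¹ ≡ 39 (mod 44).
For any y ∈ ℤ_{44}, x = 39(y − 21) mod 44 satisfies g(x) = 35·39(y − 21) + 21 ≡ y (since 35·39 ≡ 1 mod 44). So every y has a preimage.
So g is surjective.
Since g is surjective, we find g⁻¹(16): we need 35x ≡ 16 − 21 ≡ 39 (mod 44). Using 35⁻¹ = 39: x ≡ 39·39 = 1521 = 34·44 + 25, so x = 25.
Check: g(25) = 35·25 + 21 = 896 = 20·44 + 16 ≡ 16 (mod 44).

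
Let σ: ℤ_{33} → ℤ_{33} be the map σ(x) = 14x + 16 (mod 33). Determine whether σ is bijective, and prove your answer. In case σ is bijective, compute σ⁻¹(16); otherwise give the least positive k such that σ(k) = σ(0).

0

Suppose σ(a) = σ(b) in ℤ_{33}. Then 14a + 16 ≡ 14b + 16 (mod 33), hence 14(a − b) ≡ 0 (mod 33).
Since gcd(14, 33) = 1, 14 is invertible modulo 33, therefore a − b ≡ 0 (mod 33), i.e. a = b.
We now compute 14⁻¹ mod 33 explicitly. Euclid's algorithm: 33 = 2·14 + 5, 14 = 2·5 + 4, 5 = 1·4 + 1; back-substituting gives 1 = 26·14 − 11·33, so 14⁻¹ ≡ 26 (mod 33).
For any y ∈ ℤ_{33}, x = 26(y − 16) mod 33 satisfies σ(x) = 14·26(y − 16) + 16 ≡ y (since 14·26 ≡ 1 mod 33). So every y has a preimage.
Therefore σ is bijective.
Since σ is bijective, we find σ⁻¹(16): we need 14x ≡ 16 − 16 ≡ 0 (mod 33). Using 14⁻¹ = 26: x ≡ 26·0 = 0, so x = 0.
Check: σ(0) = 14·0 + 16 = 16 ≡ 16 (mod 33).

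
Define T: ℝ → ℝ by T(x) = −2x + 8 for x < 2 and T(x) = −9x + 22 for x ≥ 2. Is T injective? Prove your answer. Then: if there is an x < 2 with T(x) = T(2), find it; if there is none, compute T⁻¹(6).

1

Both pieces are strictly decreasing (slopes −2 and −9), so each is injective on its own interval.
The left piece maps (−∞, 2) onto (4, ∞); the right piece maps [2, ∞) onto (−∞, 4].
These images are disjoint, so no value is attained by both pieces. Thus T is injective.
Because the two images are disjoint, no x < 2 has T(x) = T(2), so we compute T⁻¹(6): 6 lies in (4, ∞), so solve −2x + 8 = 6: x = (6 − 8)/(−2) = 1.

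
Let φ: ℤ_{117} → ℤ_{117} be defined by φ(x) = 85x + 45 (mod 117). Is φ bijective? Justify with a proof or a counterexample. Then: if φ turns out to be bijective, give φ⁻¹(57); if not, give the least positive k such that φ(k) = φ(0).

Suppose φ(s) = φ(t) in ℤ_{117}. Then 85s + 45 ≡ 85t + 45 (mod 117), thus 85(s − t) ≡ 0 (mod 117).
Since gcd(85, 117) = 1, 85 is invertible modulo 117, thus s − t ≡ 0 (mod 117), i.e. s = t.
We now compute 85⁻¹ mod 117 explicitly. Euclid's algorithm: 117 = 1·85 + 32, 85 = 2·32 + 21, 32 = 1·21 + 11, 21 = 1·11 + 10, 11 = 1·10 + 1; back-substituting gives 1 = 106·85 − 77·117, so 85⁻¹ ≡ 106 (mod 117).
Then y ↦ 106(y − 45) is a two-sided inverse to φ, so every y ∈ ℤ_{117} has a preimage.
Therefore φ is bijective.
Since φ is bijective, we compute φ⁻¹(57): solve 85x + 45 ≡ 57 (mod 117), i.e. 85x ≡ 12 (mod 117).
Multiplying by 85⁻¹ = 106 gives x ≡ 106·12 = 1272 = 10·117 + 102 ≡ 102 (mod 117).
Check: φ(102) = 85·102 + 45 = 8715 = 74·117 + 57 ≡ 57 (mod 117).

102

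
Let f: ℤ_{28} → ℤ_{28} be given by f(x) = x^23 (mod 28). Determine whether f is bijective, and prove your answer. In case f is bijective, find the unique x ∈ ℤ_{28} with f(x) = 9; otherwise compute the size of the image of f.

21

f(0) = 0^23 = 0.
f(14): Repeated squaring mod 28: 14^1 ≡ 14, 14^2 ≡ 14² = 196 ≡ 0, 14^4 ≡ 0² = 0, 14^8 ≡ 0² = 0, 14^16 ≡ 0² = 0. Since 23 = 16 + 4 + 2 + 1, 14^23 ≡ 0·0·0·14: 0·0 = 0, then 0·0 = 0, then 0·14 = 0. So 14^23 ≡ 0 (mod 28).
So f(0) = f(14) = 0 while 0 ≠ 14, hence f is not injective, hence not bijective.
Since f is not bijective, we determine |image(f)|. Computing x^23 mod 28 for each x (by repeated squaring, reducing mod 28 at every step), the values f(0), f(1), …, f(27) are: 0, 1, 4, 19, 16, 17, 20, 7, 8, 25, 12, 23, 24, 13, 0, 15, 4, 5, 16, 3, 20, 21, 8, 11, 12, 9, 24, 27.
The distinct values are {0, 1, 3, 4, 5, 7, 8, 9, 11, 12, 13, 15, 16, 17, 19, 20, 21, 23, 24, 25, 27}; there are 21 of them.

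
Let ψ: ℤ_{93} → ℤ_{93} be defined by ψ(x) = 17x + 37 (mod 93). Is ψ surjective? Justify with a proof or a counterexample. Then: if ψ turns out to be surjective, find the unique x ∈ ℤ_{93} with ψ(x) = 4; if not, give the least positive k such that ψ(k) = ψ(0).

Since gcd(17, 93) = 1, 17 is invertible modulo 93. Euclid's algorithm: 93 = 5·17 + 8, 17 = 2·8 + 1; back-substituting gives 1 = 11·17 − 2·93, so 17⁻¹ ≡ 11 (mod 93).
For any y ∈ ℤ_{93}, x = 11(y − 37) mod 93 satisfies ψ(x) = 17·11(y − 37) + 37 ≡ y (since 17·11 ≡ 1 mod 93). So every y has a preimage.
Therefore ψ is surjective.
Since ψ is surjective, we compute ψ⁻¹(4): solve 17x + 37 ≡ 4 (mod 93), i.e. 17x ≡ 60 (mod 93).
Multiplying by 17⁻¹ = 11 gives x ≡ 11·60 = 660 = 7·93 + 9 ≡ 9 (mod 93).
Check: ψ(9) = 17·9 + 37 = 190 = 2·93 + 4 ≡ 4 (mod 93).

9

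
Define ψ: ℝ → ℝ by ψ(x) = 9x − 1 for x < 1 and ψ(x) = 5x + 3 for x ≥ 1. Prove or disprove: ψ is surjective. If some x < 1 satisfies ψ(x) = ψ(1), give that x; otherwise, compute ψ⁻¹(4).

Both pieces are strictly increasing (slopes 9 and 5), so each is injective on its own interval.
The left piece maps (−∞, 1) onto (−∞, 8); the right piece maps [1, ∞) onto [8, ∞).
These images together cover ℝ, so ψ is surjective.
Because the two images are disjoint, no x < 1 has ψ(x) = ψ(1), so we compute ψ⁻¹(4): 4 lies in (−∞, 8), so solve 9x − 1 = 4: x = (4 + 1)/9 = 5/9.

5/9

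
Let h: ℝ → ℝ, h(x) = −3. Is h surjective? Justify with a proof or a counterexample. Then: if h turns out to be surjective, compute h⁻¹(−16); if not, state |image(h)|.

1

h(x) = −3 for all x, so −2 has no preimage and h is not surjective.
Since h is not surjective, we state |image(h)|: the image of h is {−3}, which has 1 element.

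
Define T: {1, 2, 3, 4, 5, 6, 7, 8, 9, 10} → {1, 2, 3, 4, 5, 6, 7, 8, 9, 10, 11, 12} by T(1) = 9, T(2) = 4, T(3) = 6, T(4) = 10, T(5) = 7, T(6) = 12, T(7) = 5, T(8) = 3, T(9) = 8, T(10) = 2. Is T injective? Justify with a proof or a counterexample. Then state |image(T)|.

10

The values T(1), …, T(10) are 9, 4, 6, 10, 7, 12, 5, 3, 8, 2 — all distinct.
So T(u) = T(v) only when u = v, and T is injective.
The image of T is {2, 3, 4, 5, 6, 7, 8, 9, 10, 12}, which has 10 elements.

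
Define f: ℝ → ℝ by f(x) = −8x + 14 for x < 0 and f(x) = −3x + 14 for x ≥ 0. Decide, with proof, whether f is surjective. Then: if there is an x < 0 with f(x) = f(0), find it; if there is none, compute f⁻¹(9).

Both pieces are strictly decreasing (slopes −8 and −3), so each is injective on its own interval.
The left piece maps (−∞, 0) onto (14, ∞); the right piece maps [0, ∞) onto (−∞, 14].
These images together cover ℝ, so f is surjective.
Because the two images are disjoint, no x < 0 has f(x) = f(0), so we compute f⁻¹(9): 9 lies in (−∞, 14], so solve −3x + 14 = 9: x = (9 − 14)/(−3) = 5/3.

5/3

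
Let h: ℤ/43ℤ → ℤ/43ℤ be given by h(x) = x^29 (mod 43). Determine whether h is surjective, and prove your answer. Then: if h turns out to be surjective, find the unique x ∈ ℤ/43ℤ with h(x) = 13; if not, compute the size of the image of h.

38

Since 43 is prime, the nonzero elements of ℤ/43ℤ form a cyclic group of order 42.
As gcd(29, 42) = 1, raising to the 29th power is a bijection on this group: if u^29 ≡ v^29 then (uv^{−1})^29 = 1, and the only element of order dividing gcd(29, 42) = 1 is 1, so u = v.
With h(0) = 0 this makes h injective on all of ℤ/43ℤ, hence bijective (finite equal-size domain and codomain). In particular h is surjective.
Since h is surjective, we find the preimage of 13. The inverse of x ↦ x^29 on (ℤ/43ℤ)^× is x ↦ x^29, because 29·29 = 841 = 20·42 + 1 ≡ 1 (mod 42) and x^{42} = 1 for x ≠ 0 (Fermat). So h⁻¹(13) = 13^29 mod 43.
Repeated squaring mod 43: 13^1 ≡ 13, 13^2 ≡ 13² = 169 ≡ 40, 13^4 ≡ 40² = 1600 ≡ 9, 13^8 ≡ 9² = 81 ≡ 38, 13^16 ≡ 38² = 1444 ≡ 25. Since 29 = 16 + 8 + 4 + 1, 13^29 ≡ 25·38·9·13: 25·38 = 950 ≡ 4, then 4·9 = 36, then 36·13 = 468 ≡ 38. So 13^29 ≡ 38 (mod 43).
Hence h⁻¹(13) = 38.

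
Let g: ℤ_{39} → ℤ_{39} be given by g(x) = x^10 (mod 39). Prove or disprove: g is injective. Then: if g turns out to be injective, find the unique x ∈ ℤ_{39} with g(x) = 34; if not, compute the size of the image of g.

14

g(5): Repeated squaring mod 39: 5^1 ≡ 5, 5^2 ≡ 5² = 25, 5^4 ≡ 25² = 625 ≡ 1, 5^8 ≡ 1² = 1. Since 10 = 8 + 2, 5^10 ≡ 1·25: 1·25 = 25. So 5^10 ≡ 25 (mod 39).
g(8): Repeated squaring mod 39: 8^1 ≡ 8, 8^2 ≡ 8² = 64 ≡ 25, 8^4 ≡ 25² = 625 ≡ 1, 8^8 ≡ 1² = 1. Since 10 = 8 + 2, 8^10 ≡ 1·25: 1·25 = 25. So 8^10 ≡ 25 (mod 39).
So g(5) = g(8) = 25 while 5 ≠ 8, so g is not injective.
Since g is not injective, we determine |image(g)|. Computing x^10 mod 39 for each x (by repeated squaring, reducing mod 39 at every step), the values g(0), g(1), …, g(38) are: 0, 1, 10, 3, 22, 25, 30, 4, 25, 9, 16, 10, 27, 13, 1, 36, 16, 22, 12, 4, 4, 12, 22, 16, 36, 1, 13, 27, 10, 16, 9, 25, 4, 30, 25, 22, 3, 10, 1.
The distinct values are {0, 1, 3, 4, 9, 10, 12, 13, 16, 22, 25, 27, 30, 36}; there are 14 of them.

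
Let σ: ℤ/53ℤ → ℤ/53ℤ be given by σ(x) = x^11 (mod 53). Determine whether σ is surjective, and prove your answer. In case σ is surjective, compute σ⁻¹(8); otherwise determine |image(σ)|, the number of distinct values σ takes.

Since 53 is prime, the nonzero elements of ℤ/53ℤ form a cyclic group of order 52.
As gcd(11, 52) = 1, raising to the 11th power is a bijection on this group: if u^11 ≡ v^11 then (uv^{−1})^11 = 1, and the only element of order dividing gcd(11, 52) = 1 is 1, so u = v.
With σ(0) = 0 this makes σ injective on all of ℤ/53ℤ, hence bijective (finite equal-size domain and codomain). In particular σ is surjective.
Since σ is surjective, we find the preimage of 8. The inverse of x ↦ x^11 on (ℤ/53ℤ)^× is x ↦ x^19, because 11·19 = 209 = 4·52 + 1 ≡ 1 (mod 52) and x^{52} = 1 for x ≠ 0 (Fermat). So σ⁻¹(8) = 8^19 mod 53.
Repeated squaring mod 53: 8^1 ≡ 8, 8^2 ≡ 8² = 64 ≡ 11, 8^4 ≡ 11² = 121 ≡ 15, 8^8 ≡ 15² = 225 ≡ 13, 8^16 ≡ 13² = 169 ≡ 10. Since 19 = 16 + 2 + 1, 8^19 ≡ 10·11·8: 10·11 = 110 ≡ 4, then 4·8 = 32. So 8^19 ≡ 32 (mod 53).
Hence σ⁻¹(8) = 32.

32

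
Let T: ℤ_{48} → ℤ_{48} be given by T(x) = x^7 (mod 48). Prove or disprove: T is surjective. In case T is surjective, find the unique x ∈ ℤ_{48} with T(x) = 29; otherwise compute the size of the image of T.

27

T(0) = 0^7 = 0.
T(6): Repeated squaring mod 48: 6^1 ≡ 6, 6^2 ≡ 6² = 36, 6^4 ≡ 36² = 1296 ≡ 0. Since 7 = 4 + 2 + 1, 6^7 ≡ 0·36·6: 0·36 = 0, then 0·6 = 0. So 6^7 ≡ 0 (mod 48).
So T(0) = T(6) = 0 while 0 ≠ 6, thus T is not injective.
A non-injective map from the 48-element set ℤ_{48} to itself takes at most 47 distinct values, so it cannot be surjective. So T is not surjective.
Since T is not surjective, we determine |image(T)|. Computing x^7 mod 48 for each x (by repeated squaring, reducing mod 48 at every step), the values T(0), T(1), …, T(47) are: 0, 1, 32, 27, 16, 29, 0, 7, 32, 9, 16, 35, 0, 37, 32, 15, 16, 17, 0, 43, 32, 45, 16, 23, 0, 25, 32, 3, 16, 5, 0, 31, 32, 33, 16, 11, 0, 13, 32, 39, 16, 41, 0, 19, 32, 21, 16, 47.
The distinct values are {0, 1, 3, 5, 7, 9, 11, 13, 15, 16, 17, 19, 21, 23, 25, 27, 29, 31, 32, 33, 35, 37, 39, 41, 43, 45, 47}; there are 27 of them.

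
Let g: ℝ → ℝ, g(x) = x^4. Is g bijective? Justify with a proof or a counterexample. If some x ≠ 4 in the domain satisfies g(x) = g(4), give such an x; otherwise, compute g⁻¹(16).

g(4) = 256 = (−4)^4 = g(−4) (since 4 is even), with 4 ≠ −4. So g is not injective, hence not bijective.
For the follow-up, such an x exists: taking x = −4 ∈ ℝ gives g(−4) = 256 = g(4) with −4 ≠ 4.

-4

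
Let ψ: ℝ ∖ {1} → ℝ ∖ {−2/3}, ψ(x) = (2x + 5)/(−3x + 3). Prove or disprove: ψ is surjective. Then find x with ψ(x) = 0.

For any y ≠ −2/3, solving y(−3x + 3) = 2x + 5 for x gives a well-defined x ≠ 1. So ψ is surjective.
Solving ψ(x) = 0: cross-multiplying gives 2x + 5 = 0(−3x + 3), which rearranges to 2x = −5, so x = −5/2.

-5/2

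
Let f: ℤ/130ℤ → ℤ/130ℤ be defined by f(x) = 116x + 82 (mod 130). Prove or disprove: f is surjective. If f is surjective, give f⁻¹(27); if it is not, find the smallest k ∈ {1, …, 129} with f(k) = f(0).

By definition, f is surjective if every y in the codomain equals f(x) for some x in the domain.
Since gcd(116, 130) = 2, we have 116x ≡ 0 (mod 2) for all x, so f(x) ≡ 0 (mod 2).
But 1 ≢ 0 (mod 2), so 1 ∈ ℤ/130ℤ has no preimage. So f is not surjective.
Since f is not surjective, we find the least positive k with f(k) = f(0): this means 116k ≡ 0 (mod 130), i.e. 130 ∣ 116k. Since gcd(116, 130) = 2, dividing through by 2 this holds exactly when 65 ∣ 58k, and as gcd(58, 65) = 1, exactly when 65 ∣ k.
The smallest positive such k is 65.

65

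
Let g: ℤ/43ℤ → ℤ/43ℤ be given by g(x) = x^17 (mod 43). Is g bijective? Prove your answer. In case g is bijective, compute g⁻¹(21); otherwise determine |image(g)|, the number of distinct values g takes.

Since 43 is prime, the nonzero elements of ℤ/43ℤ form a cyclic group of order 42.
As gcd(17, 42) = 1, raising to the 17th power is a bijection on this group: if a^17 ≡ b^17 then (ab^{−1})^17 = 1, and the only element of order dividing gcd(17, 42) = 1 is 1, so a = b.
With g(0) = 0 this makes g injective on all of ℤ/43ℤ, hence bijective (finite equal-size domain and codomain). In particular g is bijective.
Since g is bijective, we find the preimage of 21. The inverse of x ↦ x^17 on (ℤ/43ℤ)^× is x ↦ x^5, because 17·5 = 85 = 2·42 + 1 ≡ 1 (mod 42) and x^{42} = 1 for x ≠ 0 (Fermat). So g⁻¹(21) = 21^5 mod 43.
Repeated squaring mod 43: 21^1 ≡ 21, 21^2 ≡ 21² = 441 ≡ 11, 21^4 ≡ 11² = 121 ≡ 35. Since 5 = 4 + 1, 21^5 ≡ 35·21: 35·21 = 735 ≡ 4. So 21^5 ≡ 4 (mod 43).
Hence g⁻¹(21) = 4.

4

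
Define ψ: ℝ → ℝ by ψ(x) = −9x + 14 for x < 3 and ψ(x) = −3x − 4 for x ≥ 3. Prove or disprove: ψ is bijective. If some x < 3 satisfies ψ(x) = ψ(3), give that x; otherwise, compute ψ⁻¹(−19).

5

Both pieces are strictly decreasing (slopes −9 and −3), so each is injective on its own interval.
The left piece maps (−∞, 3) onto (−13, ∞); the right piece maps [3, ∞) onto (−∞, −13].
Since −13 = −13, the images partition ℝ: ψ is injective and surjective, hence bijective.
Because the two images are disjoint, no x < 3 has ψ(x) = ψ(3), so we compute ψ⁻¹(−19): −19 lies in (−∞, −13], so solve −3x − 4 = −19: x = (−19 + 4)/(−3) = 5.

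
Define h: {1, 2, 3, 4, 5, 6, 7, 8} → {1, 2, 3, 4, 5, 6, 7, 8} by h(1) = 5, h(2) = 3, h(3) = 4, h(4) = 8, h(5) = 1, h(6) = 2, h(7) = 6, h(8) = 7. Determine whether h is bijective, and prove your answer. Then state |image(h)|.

The values 5, 3, 4, 8, 1, 2, 6, 7 are a permutation of {1, 2, 3, 4, 5, 6, 7, 8}: each element appears exactly once.
So h is injective and surjective, hence bijective.
The image of h is {1, 2, 3, 4, 5, 6, 7, 8}, which has 8 elements.

8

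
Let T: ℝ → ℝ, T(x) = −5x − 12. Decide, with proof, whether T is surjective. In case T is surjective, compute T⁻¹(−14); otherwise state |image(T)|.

For any y ∈ ℝ, x = (y + 12)/(−5) satisfies T(x) = y.
Therefore T is surjective.
Since T is surjective, we compute T⁻¹(−14) = (−14 + 12)/(−5) = 2/5.

2/5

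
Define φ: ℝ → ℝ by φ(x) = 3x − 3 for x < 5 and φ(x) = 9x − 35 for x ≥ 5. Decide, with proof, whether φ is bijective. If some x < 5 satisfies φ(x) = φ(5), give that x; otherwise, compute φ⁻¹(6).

13/3

Both pieces are strictly increasing (slopes 3 and 9), so each is injective on its own interval.
The left piece maps (−∞, 5) onto (−∞, 12); the right piece maps [5, ∞) onto [10, ∞).
These images overlap. In particular φ(5) = 10 (right piece), and solving 3x − 3 = 10 on the left piece gives x = 13/3 < 5.
So φ(13/3) = φ(5) with 13/3 ≠ 5, and φ is not injective, hence not bijective. This x = 13/3 is the requested value below 5.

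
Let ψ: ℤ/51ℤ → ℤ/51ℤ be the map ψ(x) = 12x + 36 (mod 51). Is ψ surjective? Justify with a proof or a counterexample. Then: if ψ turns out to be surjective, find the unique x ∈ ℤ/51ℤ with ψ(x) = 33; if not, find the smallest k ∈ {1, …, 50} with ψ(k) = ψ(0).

17

Since gcd(12, 51) = 3, we have 12x ≡ 0 (mod 3) for all x, so ψ(x) ≡ 0 (mod 3).
But 1 ≢ 0 (mod 3), so 1 ∈ ℤ/51ℤ has no preimage. So ψ is not surjective.
Since ψ is not surjective, we find the least positive k with ψ(k) = ψ(0): this means 12k ≡ 0 (mod 51), i.e. 51 ∣ 12k. Since gcd(12, 51) = 3, dividing through by 3 this holds exactly when 17 ∣ 4k, and as gcd(4, 17) = 1, exactly when 17 ∣ k.
The smallest positive such k is 17.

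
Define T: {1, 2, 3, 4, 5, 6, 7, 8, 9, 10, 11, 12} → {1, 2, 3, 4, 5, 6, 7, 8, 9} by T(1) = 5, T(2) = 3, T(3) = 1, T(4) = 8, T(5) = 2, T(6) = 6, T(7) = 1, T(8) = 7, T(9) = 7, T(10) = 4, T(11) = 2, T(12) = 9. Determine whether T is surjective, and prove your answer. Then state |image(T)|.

Every element of the codomain has a preimage: 1 = T(3), 2 = T(5), 3 = T(2), 4 = T(10), 5 = T(1), 6 = T(6), 7 = T(8), 8 = T(4), 9 = T(12).
Hence T is surjective.
The image of T is {1, 2, 3, 4, 5, 6, 7, 8, 9}, which has 9 elements.

9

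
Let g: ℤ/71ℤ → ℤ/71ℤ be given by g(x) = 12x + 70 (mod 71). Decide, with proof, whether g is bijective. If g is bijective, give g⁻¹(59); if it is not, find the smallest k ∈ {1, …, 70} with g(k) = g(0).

If g(a) = g(b), then 12a ≡ 12b (mod 71). Because gcd(12, 71) = 1, we may cancel 12 to get a ≡ b (mod 71).
We now compute 12⁻¹ mod 71 explicitly. Euclid's algorithm: 71 = 5·12 + 11, 12 = 1·11 + 1; back-substituting gives 1 = 6·12 − 1·71, so 12⁻¹ ≡ 6 (mod 71).
Then y ↦ 6(y − 70) is a two-sided inverse to g, so every y ∈ ℤ/71ℤ has a preimage.
Therefore g is bijective.
Since g is bijective, we find g⁻¹(59): we need 12x ≡ 59 − 70 ≡ 60 (mod 71). Using 12⁻¹ = 6: x ≡ 6·60 = 360 = 5·71 + 5, so x = 5.
Check: g(5) = 12·5 + 70 = 130 = 1·71 + 59 ≡ 59 (mod 71).

5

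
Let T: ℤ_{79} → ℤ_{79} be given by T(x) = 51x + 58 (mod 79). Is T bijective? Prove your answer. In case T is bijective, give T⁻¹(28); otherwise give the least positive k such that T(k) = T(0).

18

Recall that injectivity means: for all x_1, x_2 in the domain, T(x_1) = T(x_2) implies x_1 = x_2.
If T(x_1) = T(x_2), then 51x_1 ≡ 51x_2 (mod 79). Because gcd(51, 79) = 1, we may cancel 51 to get x_1 ≡ x_2 (mod 79).
We now compute 51⁻¹ mod 79 explicitly. Euclid's algorithm: 79 = 1·51 + 28, 51 = 1·28 + 23, 28 = 1·23 + 5, 23 = 4·5 + 3, 5 = 1·3 + 2, 3 = 1·2 + 1; back-substituting gives 1 = 31·51 − 20·79, so 51⁻¹ ≡ 31 (mod 79).
Then y ↦ 31(y − 58) is a two-sided inverse to T, so every y ∈ ℤ_{79} has a preimage.
So T is bijective.
Since T is bijective, we compute T⁻¹(28): solve 51x + 58 ≡ 28 (mod 79), i.e. 51x ≡ 49 (mod 79).
Multiplying by 51⁻¹ = 31 gives x ≡ 31·49 = 1519 = 19·79 + 18 ≡ 18 (mod 79).
Check: T(18) = 51·18 + 58 = 976 = 12·79 + 28 ≡ 28 (mod 79).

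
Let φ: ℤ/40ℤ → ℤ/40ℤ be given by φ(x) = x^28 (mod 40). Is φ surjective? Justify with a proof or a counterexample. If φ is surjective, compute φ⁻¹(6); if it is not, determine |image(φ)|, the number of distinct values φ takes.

φ(1) = 1^28 = 1.
φ(3): Repeated squaring mod 40: 3^1 ≡ 3, 3^2 ≡ 3² = 9, 3^4 ≡ 9² = 81 ≡ 1, 3^8 ≡ 1² = 1, 3^16 ≡ 1² = 1. Since 28 = 16 + 8 + 4, 3^28 ≡ 1·1·1: 1·1 = 1, then 1·1 = 1. So 3^28 ≡ 1 (mod 40).
So φ(1) = φ(3) = 1 while 1 ≠ 3, so φ is not injective.
A non-injective map from the 40-element set ℤ/40ℤ to itself takes at most 39 distinct values, so it cannot be surjective. Therefore φ is not surjective.
Since φ is not surjective, we determine |image(φ)|. Computing x^28 mod 40 for each x (by repeated squaring, reducing mod 40 at every step), the values φ(0), φ(1), …, φ(39) are: 0, 1, 16, 1, 16, 25, 16, 1, 16, 1, 0, 1, 16, 1, 16, 25, 16, 1, 16, 1, 0, 1, 16, 1, 16, 25, 16, 1, 16, 1, 0, 1, 16, 1, 16, 25, 16, 1, 16, 1.
The distinct values are {0, 1, 16, 25}; there are 4 of them.

4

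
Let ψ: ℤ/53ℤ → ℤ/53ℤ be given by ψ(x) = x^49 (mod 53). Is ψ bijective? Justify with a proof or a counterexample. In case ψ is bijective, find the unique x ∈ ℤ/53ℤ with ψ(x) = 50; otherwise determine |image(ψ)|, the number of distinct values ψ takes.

Since 53 is prime, the nonzero elements of ℤ/53ℤ form a cyclic group of order 52.
As gcd(49, 52) = 1, raising to the 49th power is a bijection on this group: if u^49 ≡ v^49 then (uv^{−1})^49 = 1, and the only element of order dividing gcd(49, 52) = 1 is 1, so u = v.
With ψ(0) = 0 this makes ψ injective on all of ℤ/53ℤ, hence bijective (finite equal-size domain and codomain). In particular ψ is bijective.
Since ψ is bijective, we find the preimage of 50. The inverse of x ↦ x^49 on (ℤ/53ℤ)^× is x ↦ x^17, because 49·17 = 833 = 16·52 + 1 ≡ 1 (mod 52) and x^{52} = 1 for x ≠ 0 (Fermat). So ψ⁻¹(50) = 50^17 mod 53.
Repeated squaring mod 53: 50^1 ≡ 50, 50^2 ≡ 50² = 2500 ≡ 9, 50^4 ≡ 9² = 81 ≡ 28, 50^8 ≡ 28² = 784 ≡ 42, 50^16 ≡ 42² = 1764 ≡ 15. Since 17 = 16 + 1, 50^17 ≡ 15·50: 15·50 = 750 ≡ 8. So 50^17 ≡ 8 (mod 53).
Hence ψ⁻¹(50) = 8.

8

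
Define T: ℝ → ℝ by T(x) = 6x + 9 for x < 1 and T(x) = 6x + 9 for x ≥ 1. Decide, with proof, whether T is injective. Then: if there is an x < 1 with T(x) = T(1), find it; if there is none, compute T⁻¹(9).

0

Both pieces are strictly increasing (slopes 6 and 6), so each is injective on its own interval.
The left piece maps (−∞, 1) onto (−∞, 15); the right piece maps [1, ∞) onto [15, ∞).
These images are disjoint, so no value is attained by both pieces. Therefore T is injective.
Because the two images are disjoint, no x < 1 has T(x) = T(1), so we compute T⁻¹(9): 9 lies in (−∞, 15), so solve 6x + 9 = 9: x = (9 − 9)/6 = 0.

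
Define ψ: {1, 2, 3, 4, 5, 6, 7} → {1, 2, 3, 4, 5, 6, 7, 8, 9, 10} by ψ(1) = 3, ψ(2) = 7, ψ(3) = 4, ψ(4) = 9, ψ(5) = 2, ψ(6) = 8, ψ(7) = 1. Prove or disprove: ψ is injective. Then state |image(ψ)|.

The values ψ(1), …, ψ(7) are 3, 7, 4, 9, 2, 8, 1 — all distinct.
So ψ(u) = ψ(v) only when u = v, and ψ is injective.
The image of ψ is {1, 2, 3, 4, 7, 8, 9}, which has 7 elements.

7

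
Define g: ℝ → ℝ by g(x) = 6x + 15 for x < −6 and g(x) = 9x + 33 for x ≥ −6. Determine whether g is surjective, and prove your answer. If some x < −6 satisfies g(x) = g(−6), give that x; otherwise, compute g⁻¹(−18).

-17/3

Both pieces are strictly increasing (slopes 6 and 9), so each is injective on its own interval.
The left piece maps (−∞, −6) onto (−∞, −21); the right piece maps [−6, ∞) onto [−21, ∞).
These images together cover ℝ, so g is surjective.
Because the two images are disjoint, no x < −6 has g(x) = g(−6), so we compute g⁻¹(−18): −18 lies in [−21, ∞), so solve 9x + 33 = −18: x = (−18 − 33)/9 = −17/3.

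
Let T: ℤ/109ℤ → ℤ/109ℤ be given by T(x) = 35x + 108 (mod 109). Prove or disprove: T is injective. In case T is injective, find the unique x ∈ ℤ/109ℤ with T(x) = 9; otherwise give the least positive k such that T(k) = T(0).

47

If T(a) = T(b), then 35a ≡ 35b (mod 109). Because gcd(35, 109) = 1, we may cancel 35 to get a ≡ b (mod 109).
So T is injective.
We now compute 35⁻¹ mod 109 explicitly. Euclid's algorithm: 109 = 3·35 + 4, 35 = 8·4 + 3, 4 = 1·3 + 1; back-substituting gives 1 = 81·35 − 26·109, so 35⁻¹ ≡ 81 (mod 109).
Since T is injective, we find T⁻¹(9): we need 35x ≡ 9 − 108 ≡ 10 (mod 109). Using 35⁻¹ = 81: x ≡ 81·10 = 810 = 7·109 + 47, so x = 47.
Check: T(47) = 35·47 + 108 = 1753 = 16·109 + 9 ≡ 9 (mod 109).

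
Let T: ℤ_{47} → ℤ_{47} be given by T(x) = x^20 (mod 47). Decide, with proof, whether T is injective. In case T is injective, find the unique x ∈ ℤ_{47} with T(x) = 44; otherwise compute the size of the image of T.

24

T(23): Repeated squaring mod 47: 23^1 ≡ 23, 23^2 ≡ 23² = 529 ≡ 12, 23^4 ≡ 12² = 144 ≡ 3, 23^8 ≡ 3² = 9, 23^16 ≡ 9² = 81 ≡ 34. Since 20 = 16 + 4, 23^20 ≡ 34·3: 34·3 = 102 ≡ 8. So 23^20 ≡ 8 (mod 47).
T(24): Repeated squaring mod 47: 24^1 ≡ 24, 24^2 ≡ 24² = 576 ≡ 12, 24^4 ≡ 12² = 144 ≡ 3, 24^8 ≡ 3² = 9, 24^16 ≡ 9² = 81 ≡ 34. Since 20 = 16 + 4, 24^20 ≡ 34·3: 34·3 = 102 ≡ 8. So 24^20 ≡ 8 (mod 47).
So T(23) = T(24) = 8 while 23 ≠ 24, therefore T is not injective.
Since T is not injective, we determine |image(T)|. Computing x^20 mod 47 for each x (by repeated squaring, reducing mod 47 at every step), the values T(0), T(1), …, T(46) are: 0, 1, 6, 7, 36, 3, 42, 37, 28, 2, 18, 25, 17, 4, 34, 21, 27, 32, 12, 16, 14, 24, 9, 8, 8, 9, 24, 14, 16, 12, 32, 27, 21, 34, 4, 17, 25, 18, 2, 28, 37, 42, 3, 36, 7, 6, 1.
The distinct values are {0, 1, 2, 3, 4, 6, 7, 8, 9, 12, 14, 16, 17, 18, 21, 24, 25, 27, 28, 32, 34, 36, 37, 42}; there are 24 of them.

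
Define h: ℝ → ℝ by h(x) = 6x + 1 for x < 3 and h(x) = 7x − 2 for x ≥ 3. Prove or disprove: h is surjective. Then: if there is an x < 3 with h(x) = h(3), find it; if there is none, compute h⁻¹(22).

Both pieces are strictly increasing (slopes 6 and 7), so each is injective on its own interval.
The left piece maps (−∞, 3) onto (−∞, 19); the right piece maps [3, ∞) onto [19, ∞).
These images together cover ℝ, so h is surjective.
Because the two images are disjoint, no x < 3 has h(x) = h(3), so we compute h⁻¹(22): 22 lies in [19, ∞), so solve 7x − 2 = 22: x = (22 + 2)/7 = 24/7.

24/7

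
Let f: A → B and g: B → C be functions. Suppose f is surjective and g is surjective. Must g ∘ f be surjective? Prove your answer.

surjective

Let c ∈ C. Since g is surjective, there is b ∈ B with g(b) = c. Since f is surjective, there is a ∈ A with f(a) = b.
Then (g ∘ f)(a) = g(b) = c. Therefore g ∘ f is surjective.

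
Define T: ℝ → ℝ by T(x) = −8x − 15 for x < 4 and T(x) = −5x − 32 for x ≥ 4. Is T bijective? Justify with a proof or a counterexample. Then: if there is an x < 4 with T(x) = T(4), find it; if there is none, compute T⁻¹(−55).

Both pieces are strictly decreasing (slopes −8 and −5), so each is injective on its own interval.
The left piece maps (−∞, 4) onto (−47, ∞); the right piece maps [4, ∞) onto (−∞, −52].
The images leave a gap (−47 has no preimage), so T is not surjective, hence not bijective.
Because the two images are disjoint, no x < 4 has T(x) = T(4), so we compute T⁻¹(−55): −55 lies in (−∞, −52], so solve −5x − 32 = −55: x = (−55 + 32)/(−5) = 23/5.

23/5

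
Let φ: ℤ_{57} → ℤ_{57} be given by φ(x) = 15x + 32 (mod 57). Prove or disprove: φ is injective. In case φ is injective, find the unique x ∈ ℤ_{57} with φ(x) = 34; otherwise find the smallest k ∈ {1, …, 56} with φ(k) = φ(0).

19

We have gcd(15, 57) = 3 > 1. Taking s = 0 and t = 19: φ(0) = 32 and φ(19) = 15·19 + 32 = 317 ≡ 32 (mod 57).
So φ(0) = φ(19) while 0 ≠ 19, so φ is not injective.
Since φ is not injective, we find the least positive k with φ(k) = φ(0): this means 15k ≡ 0 (mod 57), i.e. 57 ∣ 15k. Since gcd(15, 57) = 3, dividing through by 3 this holds exactly when 19 ∣ 5k, and as gcd(5, 19) = 1, exactly when 19 ∣ k.
The smallest positive such k is 19.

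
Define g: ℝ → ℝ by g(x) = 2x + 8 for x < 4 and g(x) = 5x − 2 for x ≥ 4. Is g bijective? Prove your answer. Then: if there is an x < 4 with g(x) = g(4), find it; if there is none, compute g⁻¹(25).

27/5

Both pieces are strictly increasing (slopes 2 and 5), so each is injective on its own interval.
The left piece maps (−∞, 4) onto (−∞, 16); the right piece maps [4, ∞) onto [18, ∞).
The images leave a gap (16 has no preimage), so g is not surjective, hence not bijective.
Because the two images are disjoint, no x < 4 has g(x) = g(4), so we compute g⁻¹(25): 25 lies in [18, ∞), so solve 5x − 2 = 25: x = (25 + 2)/5 = 27/5.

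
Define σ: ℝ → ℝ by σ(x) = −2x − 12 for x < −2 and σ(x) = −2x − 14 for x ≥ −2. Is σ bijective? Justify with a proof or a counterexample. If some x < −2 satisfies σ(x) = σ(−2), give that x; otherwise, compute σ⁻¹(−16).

1

Both pieces are strictly decreasing (slopes −2 and −2), so each is injective on its own interval.
The left piece maps (−∞, −2) onto (−8, ∞); the right piece maps [−2, ∞) onto (−∞, −10].
The images leave a gap (−8 has no preimage), so σ is not surjective, hence not bijective.
Because the two images are disjoint, no x < −2 has σ(x) = σ(−2), so we compute σ⁻¹(−16): −16 lies in (−∞, −10], so solve −2x − 14 = −16: x = (−16 + 14)/(−2) = 1.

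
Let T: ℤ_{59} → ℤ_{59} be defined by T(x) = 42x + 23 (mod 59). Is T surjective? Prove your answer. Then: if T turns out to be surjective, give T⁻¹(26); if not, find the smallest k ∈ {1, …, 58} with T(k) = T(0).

Recall that surjectivity means every element of the codomain has a preimage under T.
Since gcd(42, 59) = 1, 42 is invertible modulo 59. Euclid's algorithm: 59 = 1·42 + 17, 42 = 2·17 + 8, 17 = 2·8 + 1; back-substituting gives 1 = 52·42 − 37·59, so 42⁻¹ ≡ 52 (mod 59).
For any y ∈ ℤ_{59}, x = 52(y − 23) mod 59 satisfies T(x) = 42·52(y − 23) + 23 ≡ y (since 42·52 ≡ 1 mod 59). So every y has a preimage.
Thus T is surjective.
Since T is surjective, we compute T⁻¹(26): solve 42x + 23 ≡ 26 (mod 59), i.e. 42x ≡ 3 (mod 59).
Multiplying by 42⁻¹ = 52 gives x ≡ 52·3 = 156 = 2·59 + 38 ≡ 38 (mod 59).
Check: T(38) = 42·38 + 23 = 1619 = 27·59 + 26 ≡ 26 (mod 59).

38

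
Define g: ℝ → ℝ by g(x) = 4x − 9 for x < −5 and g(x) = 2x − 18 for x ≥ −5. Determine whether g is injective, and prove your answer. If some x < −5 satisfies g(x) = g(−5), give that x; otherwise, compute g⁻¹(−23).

-5/2

Both pieces are strictly increasing (slopes 4 and 2), so each is injective on its own interval.
The left piece maps (−∞, −5) onto (−∞, −29); the right piece maps [−5, ∞) onto [−28, ∞).
These images are disjoint, so no value is attained by both pieces. Thus g is injective.
Because the two images are disjoint, no x < −5 has g(x) = g(−5), so we compute g⁻¹(−23): −23 lies in [−28, ∞), so solve 2x − 18 = −23: x = (−23 + 18)/2 = −5/2.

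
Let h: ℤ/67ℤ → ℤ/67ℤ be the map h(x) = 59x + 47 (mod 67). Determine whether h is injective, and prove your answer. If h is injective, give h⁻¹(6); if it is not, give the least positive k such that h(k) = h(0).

47

Suppose h(a) = h(b) in ℤ/67ℤ. Then 59a + 47 ≡ 59b + 47 (mod 67), therefore 59(a − b) ≡ 0 (mod 67).
Since gcd(59, 67) = 1, 59 is invertible modulo 67, so a − b ≡ 0 (mod 67), i.e. a = b.
Thus h is injective.
We now compute 59⁻¹ mod 67 explicitly. Euclid's algorithm: 67 = 1·59 + 8, 59 = 7·8 + 3, 8 = 2·3 + 2, 3 = 1·2 + 1; back-substituting gives 1 = 25·59 − 22·67, so 59⁻¹ ≡ 25 (mod 67).
Since h is injective, we find h⁻¹(6): we need 59x ≡ 6 − 47 ≡ 26 (mod 67). Using 59⁻¹ = 25: x ≡ 25·26 = 650 = 9·67 + 47, so x = 47.
Check: h(47) = 59·47 + 47 = 2820 = 42·67 + 6 ≡ 6 (mod 67).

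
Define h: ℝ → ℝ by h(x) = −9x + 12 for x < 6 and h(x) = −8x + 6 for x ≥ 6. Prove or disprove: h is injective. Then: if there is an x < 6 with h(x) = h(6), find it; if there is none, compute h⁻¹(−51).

57/8

Both pieces are strictly decreasing (slopes −9 and −8), so each is injective on its own interval.
The left piece maps (−∞, 6) onto (−42, ∞); the right piece maps [6, ∞) onto (−∞, −42].
These images are disjoint, so no value is attained by both pieces. Thus h is injective.
Because the two images are disjoint, no x < 6 has h(x) = h(6), so we compute h⁻¹(−51): −51 lies in (−∞, −42], so solve −8x + 6 = −51: x = (−51 − 6)/(−8) = 57/8.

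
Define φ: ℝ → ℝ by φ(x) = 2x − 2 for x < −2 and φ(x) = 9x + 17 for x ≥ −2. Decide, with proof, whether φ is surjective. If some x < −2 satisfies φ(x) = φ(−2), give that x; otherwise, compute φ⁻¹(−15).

Both pieces are strictly increasing (slopes 2 and 9), so each is injective on its own interval.
The left piece maps (−∞, −2) onto (−∞, −6); the right piece maps [−2, ∞) onto [−1, ∞).
The union (−∞, −6) ∪ [−1, ∞) omits the interval between −6 and −1; in particular −6 has no preimage. So φ is not surjective.
Because the two images are disjoint, no x < −2 has φ(x) = φ(−2), so we compute φ⁻¹(−15): −15 lies in (−∞, −6), so solve 2x − 2 = −15: x = (−15 + 2)/2 = −13/2.

-13/2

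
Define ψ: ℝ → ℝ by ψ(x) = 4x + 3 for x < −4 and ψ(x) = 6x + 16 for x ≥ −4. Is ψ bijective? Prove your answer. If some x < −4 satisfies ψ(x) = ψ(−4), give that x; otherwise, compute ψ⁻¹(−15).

Both pieces are strictly increasing (slopes 4 and 6), so each is injective on its own interval.
The left piece maps (−∞, −4) onto (−∞, −13); the right piece maps [−4, ∞) onto [−8, ∞).
The images leave a gap (−13 has no preimage), so ψ is not surjective, hence not bijective.
Because the two images are disjoint, no x < −4 has ψ(x) = ψ(−4), so we compute ψ⁻¹(−15): −15 lies in (−∞, −13), so solve 4x + 3 = −15: x = (−15 − 3)/4 = −9/2.

-9/2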